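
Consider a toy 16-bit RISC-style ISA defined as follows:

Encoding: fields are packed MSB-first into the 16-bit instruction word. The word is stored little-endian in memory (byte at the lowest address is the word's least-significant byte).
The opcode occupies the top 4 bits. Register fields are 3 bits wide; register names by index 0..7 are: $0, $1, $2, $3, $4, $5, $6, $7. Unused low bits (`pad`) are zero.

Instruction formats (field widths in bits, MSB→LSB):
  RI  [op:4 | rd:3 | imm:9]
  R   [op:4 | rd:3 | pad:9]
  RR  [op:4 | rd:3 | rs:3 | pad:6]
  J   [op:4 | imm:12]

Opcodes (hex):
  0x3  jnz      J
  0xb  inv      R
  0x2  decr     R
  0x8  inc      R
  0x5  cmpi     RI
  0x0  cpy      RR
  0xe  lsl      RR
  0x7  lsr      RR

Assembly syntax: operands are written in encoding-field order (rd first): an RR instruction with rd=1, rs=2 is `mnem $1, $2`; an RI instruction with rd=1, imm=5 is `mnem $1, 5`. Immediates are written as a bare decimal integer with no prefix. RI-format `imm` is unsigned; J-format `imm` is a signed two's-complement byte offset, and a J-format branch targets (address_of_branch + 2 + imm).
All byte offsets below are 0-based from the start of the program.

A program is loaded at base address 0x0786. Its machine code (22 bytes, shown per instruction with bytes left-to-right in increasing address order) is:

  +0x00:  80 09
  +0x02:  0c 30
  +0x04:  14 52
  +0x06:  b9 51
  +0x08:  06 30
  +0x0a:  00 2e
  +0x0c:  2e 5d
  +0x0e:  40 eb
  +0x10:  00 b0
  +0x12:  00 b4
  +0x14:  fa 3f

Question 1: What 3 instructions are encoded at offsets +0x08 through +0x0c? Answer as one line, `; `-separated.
@+08  little-endian(06 30) = 0x3006
  opcode bits[15:12]=0x3: jnz/J
  imm@[11:0]=0x6 ⇒ 6
@+0a  little-endian(00 2e) = 0x2e00
  opcode bits[15:12]=0x2: decr/R
  rd@[11:9]=0x7 ⇒ $7
@+0c  little-endian(2e 5d) = 0x5d2e
  opcode bits[15:12]=0x5: cmpi/RI
  rd@[11:9]=0x6 ⇒ $6
  imm@[8:0]=0x12e ⇒ 302

jnz 6; decr $7; cmpi $6, 302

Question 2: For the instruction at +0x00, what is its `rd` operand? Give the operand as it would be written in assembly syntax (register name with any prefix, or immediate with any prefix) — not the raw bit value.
$4

off 0x00: read 80 09 as little → 0x0980
  top 4b → 0x0 → cpy [RR]
  rd@[11:9]=0x4 ⇒ $4
  rs@[8:6]=0x6 ⇒ $6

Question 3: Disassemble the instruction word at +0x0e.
[0e] 40 eb → 0xeb40
  top 4b → 0xe → lsl [RR]
  rd@[11:9]=0x5 ⇒ $5
  rs@[8:6]=0x5 ⇒ $5

lsl $5, $5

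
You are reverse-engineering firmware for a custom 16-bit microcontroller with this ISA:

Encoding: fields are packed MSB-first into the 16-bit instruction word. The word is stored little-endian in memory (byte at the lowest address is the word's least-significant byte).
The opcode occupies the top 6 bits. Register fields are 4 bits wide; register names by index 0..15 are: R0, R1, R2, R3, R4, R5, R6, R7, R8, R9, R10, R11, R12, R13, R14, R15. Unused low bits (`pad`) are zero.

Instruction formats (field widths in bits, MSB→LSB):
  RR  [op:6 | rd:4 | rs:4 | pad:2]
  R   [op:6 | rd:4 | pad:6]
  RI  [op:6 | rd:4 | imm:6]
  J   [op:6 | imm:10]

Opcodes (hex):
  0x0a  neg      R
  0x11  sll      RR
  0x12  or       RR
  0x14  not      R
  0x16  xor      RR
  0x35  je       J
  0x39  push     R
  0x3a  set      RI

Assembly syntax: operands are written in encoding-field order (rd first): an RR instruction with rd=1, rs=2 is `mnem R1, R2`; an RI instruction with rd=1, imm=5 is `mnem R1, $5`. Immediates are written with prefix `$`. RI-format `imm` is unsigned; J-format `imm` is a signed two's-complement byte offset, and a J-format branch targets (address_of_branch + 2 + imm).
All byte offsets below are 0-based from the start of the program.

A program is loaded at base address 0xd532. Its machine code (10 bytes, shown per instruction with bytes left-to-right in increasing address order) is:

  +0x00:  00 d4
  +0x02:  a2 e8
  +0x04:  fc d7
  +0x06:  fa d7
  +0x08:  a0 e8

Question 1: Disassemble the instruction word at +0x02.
+0x02: a2 e8 ⇒ word 0xe8a2 (little)
  opcode bits[15:10]=0x3a: set/RI
  [9:6] rd=2 = R2
  [5:0] imm=34 = $34

set R2, $34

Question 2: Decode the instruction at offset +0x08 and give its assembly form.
set R2, $32

@+08  little-endian(a0 e8) = 0xe8a0
  opcode bits[15:10]=0x3a: set/RI
  rd: (w>>6)&0xf=0x2 → R2
  imm: (w>>0)&0x3f=0x20 → $32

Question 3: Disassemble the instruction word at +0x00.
je $0

off 0x00: read 00 d4 as little → 0xd400
  opcode bits[15:10]=0x35: je/J
  imm@[9:0]=0x0 ⇒ $0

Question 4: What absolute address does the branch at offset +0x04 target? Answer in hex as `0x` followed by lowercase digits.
[04] fc d7 → 0xd7fc
  op=0xd7fc>>10=0x35 ⇒ je (J)
  [9:0] imm=1020 (s10→-4) = $-4
  target = base 0xd532 + off 0x04 + 2 + imm -4 = 0xd534

0xd534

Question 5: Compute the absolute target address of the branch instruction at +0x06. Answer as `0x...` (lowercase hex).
off 0x06: read fa d7 as little → 0xd7fa
  opcode bits[15:10]=0x35: je/J
  imm: (w>>0)&0x3ff=0x3fa (s10→-6) → $-6
  target = base 0xd532 + off 0x06 + 2 + imm -6 = 0xd534

0xd534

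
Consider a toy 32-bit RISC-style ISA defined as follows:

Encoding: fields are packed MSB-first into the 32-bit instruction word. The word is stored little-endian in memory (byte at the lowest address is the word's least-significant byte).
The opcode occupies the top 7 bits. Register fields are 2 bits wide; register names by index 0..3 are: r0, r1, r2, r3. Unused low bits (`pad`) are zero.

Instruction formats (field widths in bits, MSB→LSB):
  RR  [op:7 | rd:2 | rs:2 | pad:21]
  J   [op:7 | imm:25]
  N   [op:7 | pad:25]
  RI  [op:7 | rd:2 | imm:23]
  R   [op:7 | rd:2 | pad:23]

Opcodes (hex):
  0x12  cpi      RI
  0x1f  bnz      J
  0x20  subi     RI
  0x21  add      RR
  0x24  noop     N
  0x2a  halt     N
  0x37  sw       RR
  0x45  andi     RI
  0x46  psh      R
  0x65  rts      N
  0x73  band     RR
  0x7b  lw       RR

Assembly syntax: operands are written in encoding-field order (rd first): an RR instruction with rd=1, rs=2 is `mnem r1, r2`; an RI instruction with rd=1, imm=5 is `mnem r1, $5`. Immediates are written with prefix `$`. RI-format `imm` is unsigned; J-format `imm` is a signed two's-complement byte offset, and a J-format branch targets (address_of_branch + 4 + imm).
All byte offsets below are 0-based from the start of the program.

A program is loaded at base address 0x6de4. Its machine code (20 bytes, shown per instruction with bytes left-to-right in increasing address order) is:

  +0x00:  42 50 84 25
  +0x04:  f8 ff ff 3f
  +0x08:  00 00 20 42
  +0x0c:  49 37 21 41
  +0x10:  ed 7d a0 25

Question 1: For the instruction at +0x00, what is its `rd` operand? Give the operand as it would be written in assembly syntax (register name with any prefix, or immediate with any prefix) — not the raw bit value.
[00] 42 50 84 25 → 0x25845042
  top 7b → 0x12 → cpi [RI]
  [24:23] rd=3 = r3
  [22:0] imm=282690 = $282690

r3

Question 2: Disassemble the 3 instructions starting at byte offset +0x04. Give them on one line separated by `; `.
bnz $-8; add r0, r1; subi r2, $2176841

+0x04: f8 ff ff 3f ⇒ word 0x3ffffff8 (little)
  op=0x3ffffff8>>25=0x1f ⇒ bnz (J)
  imm: (w>>0)&0x1ffffff=0x1fffff8 (s25→-8) → $-8
+0x08: 00 00 20 42 ⇒ word 0x42200000 (little)
  op=0x42200000>>25=0x21 ⇒ add (RR)
  rd: (w>>23)&0x3=0x0 → r0
  rs: (w>>21)&0x3=0x1 → r1
+0x0c: 49 37 21 41 ⇒ word 0x41213749 (little)
  op=0x41213749>>25=0x20 ⇒ subi (RI)
  rd: (w>>23)&0x3=0x2 → r2
  imm: (w>>0)&0x7fffff=0x213749 → $2176841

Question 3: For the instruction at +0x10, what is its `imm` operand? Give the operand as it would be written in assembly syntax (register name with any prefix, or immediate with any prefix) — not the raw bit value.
@+10  little-endian(ed 7d a0 25) = 0x25a07ded
  top 7b → 0x12 → cpi [RI]
  rd: (w>>23)&0x3=0x3 → r3
  imm: (w>>0)&0x7fffff=0x207ded → $2129389

$2129389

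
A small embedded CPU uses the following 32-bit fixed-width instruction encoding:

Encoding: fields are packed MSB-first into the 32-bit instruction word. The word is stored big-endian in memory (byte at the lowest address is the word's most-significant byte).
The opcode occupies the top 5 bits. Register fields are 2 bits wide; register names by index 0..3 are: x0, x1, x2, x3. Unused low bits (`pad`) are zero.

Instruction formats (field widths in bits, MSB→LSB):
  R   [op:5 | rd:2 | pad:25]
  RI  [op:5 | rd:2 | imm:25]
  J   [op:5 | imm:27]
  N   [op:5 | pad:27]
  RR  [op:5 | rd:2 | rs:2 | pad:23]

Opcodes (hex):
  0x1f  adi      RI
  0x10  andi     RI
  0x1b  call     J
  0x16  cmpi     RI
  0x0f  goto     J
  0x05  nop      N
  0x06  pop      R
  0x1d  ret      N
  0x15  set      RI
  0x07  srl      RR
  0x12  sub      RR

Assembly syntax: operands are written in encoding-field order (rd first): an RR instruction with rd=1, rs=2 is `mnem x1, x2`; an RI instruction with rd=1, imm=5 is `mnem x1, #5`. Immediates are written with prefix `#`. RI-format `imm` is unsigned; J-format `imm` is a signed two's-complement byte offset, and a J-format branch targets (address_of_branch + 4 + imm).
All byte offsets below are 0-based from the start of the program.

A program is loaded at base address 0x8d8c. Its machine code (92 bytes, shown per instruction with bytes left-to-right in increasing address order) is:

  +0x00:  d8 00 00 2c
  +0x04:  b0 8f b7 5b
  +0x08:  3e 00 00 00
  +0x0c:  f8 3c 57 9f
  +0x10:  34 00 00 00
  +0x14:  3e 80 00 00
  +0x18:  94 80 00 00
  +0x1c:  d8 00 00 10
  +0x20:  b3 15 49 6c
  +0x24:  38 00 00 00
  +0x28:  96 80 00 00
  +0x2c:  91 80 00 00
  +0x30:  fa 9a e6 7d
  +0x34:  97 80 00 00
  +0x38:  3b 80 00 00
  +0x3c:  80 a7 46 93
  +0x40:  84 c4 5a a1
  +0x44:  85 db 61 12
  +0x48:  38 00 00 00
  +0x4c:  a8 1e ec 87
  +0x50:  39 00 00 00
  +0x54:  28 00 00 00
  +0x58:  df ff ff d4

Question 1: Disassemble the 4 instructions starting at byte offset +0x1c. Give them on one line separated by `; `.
call #16; cmpi x1, #18172268; srl x0, x0; sub x3, x1

+0x1c: d8 00 00 10 ⇒ word 0xd8000010 (big)
  top 5b → 0x1b → call [J]
  imm: (w>>0)&0x7ffffff=0x10 → #16
+0x20: b3 15 49 6c ⇒ word 0xb315496c (big)
  top 5b → 0x16 → cmpi [RI]
  rd: (w>>25)&0x3=0x1 → x1
  imm: (w>>0)&0x1ffffff=0x115496c → #18172268
+0x24: 38 00 00 00 ⇒ word 0x38000000 (big)
  top 5b → 0x7 → srl [RR]
  rd: (w>>25)&0x3=0x0 → x0
  rs: (w>>23)&0x3=0x0 → x0
+0x28: 96 80 00 00 ⇒ word 0x96800000 (big)
  top 5b → 0x12 → sub [RR]
  rd: (w>>25)&0x3=0x3 → x3
  rs: (w>>23)&0x3=0x1 → x1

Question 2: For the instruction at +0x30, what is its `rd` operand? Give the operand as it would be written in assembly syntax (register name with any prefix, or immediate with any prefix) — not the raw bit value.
x1

+0x30: fa 9a e6 7d ⇒ word 0xfa9ae67d (big)
  opcode bits[31:27]=0x1f: adi/RI
  [26:25] rd=1 = x1
  [24:0] imm=10151549 = #10151549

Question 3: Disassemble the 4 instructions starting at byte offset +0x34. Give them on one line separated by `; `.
sub x3, x3; srl x1, x3; andi x0, #10962579; andi x2, #12868257

off 0x34: read 97 80 00 00 as big → 0x97800000
  top 5b → 0x12 → sub [RR]
  rd@[26:25]=0x3 ⇒ x3
  rs@[24:23]=0x3 ⇒ x3
off 0x38: read 3b 80 00 00 as big → 0x3b800000
  top 5b → 0x7 → srl [RR]
  rd@[26:25]=0x1 ⇒ x1
  rs@[24:23]=0x3 ⇒ x3
off 0x3c: read 80 a7 46 93 as big → 0x80a74693
  top 5b → 0x10 → andi [RI]
  rd@[26:25]=0x0 ⇒ x0
  imm@[24:0]=0xa74693 ⇒ #10962579
off 0x40: read 84 c4 5a a1 as big → 0x84c45aa1
  top 5b → 0x10 → andi [RI]
  rd@[26:25]=0x2 ⇒ x2
  imm@[24:0]=0xc45aa1 ⇒ #12868257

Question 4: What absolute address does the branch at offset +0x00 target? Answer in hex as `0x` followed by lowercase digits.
[00] d8 00 00 2c → 0xd800002c
  top 5b → 0x1b → call [J]
  [26:0] imm=44 = #44
  target = base 0x8d8c + off 0x00 + 4 + imm 44 = 0x8dbc

0x8dbc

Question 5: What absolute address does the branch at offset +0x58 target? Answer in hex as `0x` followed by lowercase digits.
@+58  big-endian(df ff ff d4) = 0xdfffffd4
  top 5b → 0x1b → call [J]
  [26:0] imm=134217684 (s27→-44) = #-44
  target = base 0x8d8c + off 0x58 + 4 + imm -44 = 0x8dbc

0x8dbc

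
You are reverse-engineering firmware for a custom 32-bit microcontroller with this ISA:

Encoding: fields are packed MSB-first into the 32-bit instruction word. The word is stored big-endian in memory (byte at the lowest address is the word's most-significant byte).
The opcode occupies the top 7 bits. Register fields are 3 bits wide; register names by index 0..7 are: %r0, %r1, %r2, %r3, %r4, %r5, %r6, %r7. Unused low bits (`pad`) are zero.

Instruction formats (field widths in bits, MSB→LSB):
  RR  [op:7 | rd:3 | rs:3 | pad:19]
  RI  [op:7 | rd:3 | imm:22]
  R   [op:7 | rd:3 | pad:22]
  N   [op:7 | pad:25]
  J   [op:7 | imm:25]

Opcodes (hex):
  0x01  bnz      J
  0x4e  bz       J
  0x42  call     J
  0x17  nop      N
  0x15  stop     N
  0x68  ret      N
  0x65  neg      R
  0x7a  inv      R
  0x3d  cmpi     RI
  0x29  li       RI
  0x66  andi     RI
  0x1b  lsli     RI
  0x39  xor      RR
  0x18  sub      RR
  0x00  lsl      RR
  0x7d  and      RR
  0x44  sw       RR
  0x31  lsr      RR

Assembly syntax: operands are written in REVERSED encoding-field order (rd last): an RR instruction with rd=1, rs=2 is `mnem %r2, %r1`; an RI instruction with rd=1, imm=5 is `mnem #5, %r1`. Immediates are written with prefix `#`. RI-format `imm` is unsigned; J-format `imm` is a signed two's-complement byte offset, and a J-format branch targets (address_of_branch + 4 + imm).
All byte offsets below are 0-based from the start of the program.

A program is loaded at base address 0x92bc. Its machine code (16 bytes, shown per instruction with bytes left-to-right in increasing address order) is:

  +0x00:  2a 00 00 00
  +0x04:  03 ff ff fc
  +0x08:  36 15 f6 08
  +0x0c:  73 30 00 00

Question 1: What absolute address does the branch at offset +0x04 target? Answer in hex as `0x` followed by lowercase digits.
0x92c0

off 0x04: read 03 ff ff fc as big → 0x03fffffc
  opcode bits[31:25]=0x1: bnz/J
  imm: (w>>0)&0x1ffffff=0x1fffffc (s25→-4) → #-4
  target = base 0x92bc + off 0x04 + 4 + imm -4 = 0x92c0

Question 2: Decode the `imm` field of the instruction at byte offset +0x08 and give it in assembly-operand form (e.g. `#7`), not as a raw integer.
#1439240

off 0x08: read 36 15 f6 08 as big → 0x3615f608
  top 7b → 0x1b → lsli [RI]
  [24:22] rd=0 = %r0
  [21:0] imm=1439240 = #1439240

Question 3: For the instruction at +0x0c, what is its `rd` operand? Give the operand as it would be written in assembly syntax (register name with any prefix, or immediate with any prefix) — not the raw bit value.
[0c] 73 30 00 00 → 0x73300000
  top 7b → 0x39 → xor [RR]
  rd: (w>>22)&0x7=0x4 → %r4
  rs: (w>>19)&0x7=0x6 → %r6

%r4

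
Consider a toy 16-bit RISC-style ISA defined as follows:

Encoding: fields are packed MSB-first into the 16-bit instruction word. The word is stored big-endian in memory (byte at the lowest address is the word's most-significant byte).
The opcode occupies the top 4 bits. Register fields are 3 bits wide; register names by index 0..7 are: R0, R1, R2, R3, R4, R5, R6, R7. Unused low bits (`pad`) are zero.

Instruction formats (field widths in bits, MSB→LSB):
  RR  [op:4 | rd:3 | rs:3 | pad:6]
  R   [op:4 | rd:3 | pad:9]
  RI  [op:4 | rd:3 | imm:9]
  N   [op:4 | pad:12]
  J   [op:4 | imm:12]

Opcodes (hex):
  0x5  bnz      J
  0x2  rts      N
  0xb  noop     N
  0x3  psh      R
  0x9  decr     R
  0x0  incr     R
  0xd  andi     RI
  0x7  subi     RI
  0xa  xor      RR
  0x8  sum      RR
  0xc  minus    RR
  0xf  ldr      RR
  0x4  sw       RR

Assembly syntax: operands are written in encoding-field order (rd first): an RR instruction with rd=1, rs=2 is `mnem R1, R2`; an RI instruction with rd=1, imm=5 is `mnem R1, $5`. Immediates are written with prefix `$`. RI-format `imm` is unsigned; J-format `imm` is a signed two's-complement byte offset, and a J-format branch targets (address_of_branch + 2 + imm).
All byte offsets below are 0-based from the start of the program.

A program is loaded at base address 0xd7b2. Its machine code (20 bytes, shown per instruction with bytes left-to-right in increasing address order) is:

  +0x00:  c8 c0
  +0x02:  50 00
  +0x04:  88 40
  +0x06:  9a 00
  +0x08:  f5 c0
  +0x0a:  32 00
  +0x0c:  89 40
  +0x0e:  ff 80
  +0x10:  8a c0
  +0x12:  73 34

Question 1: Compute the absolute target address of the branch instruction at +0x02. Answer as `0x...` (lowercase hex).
0xd7b6

off 0x02: read 50 00 as big → 0x5000
  opcode bits[15:12]=0x5: bnz/J
  imm@[11:0]=0x0 ⇒ $0
  target = base 0xd7b2 + off 0x02 + 2 + imm 0 = 0xd7b6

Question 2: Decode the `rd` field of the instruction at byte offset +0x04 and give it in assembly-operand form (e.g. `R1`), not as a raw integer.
[04] 88 40 → 0x8840
  opcode bits[15:12]=0x8: sum/RR
  [11:9] rd=4 = R4
  [8:6] rs=1 = R1

R4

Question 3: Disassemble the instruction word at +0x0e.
ldr R7, R6

+0x0e: ff 80 ⇒ word 0xff80 (big)
  op=0xff80>>12=0xf ⇒ ldr (RR)
  [11:9] rd=7 = R7
  [8:6] rs=6 = R6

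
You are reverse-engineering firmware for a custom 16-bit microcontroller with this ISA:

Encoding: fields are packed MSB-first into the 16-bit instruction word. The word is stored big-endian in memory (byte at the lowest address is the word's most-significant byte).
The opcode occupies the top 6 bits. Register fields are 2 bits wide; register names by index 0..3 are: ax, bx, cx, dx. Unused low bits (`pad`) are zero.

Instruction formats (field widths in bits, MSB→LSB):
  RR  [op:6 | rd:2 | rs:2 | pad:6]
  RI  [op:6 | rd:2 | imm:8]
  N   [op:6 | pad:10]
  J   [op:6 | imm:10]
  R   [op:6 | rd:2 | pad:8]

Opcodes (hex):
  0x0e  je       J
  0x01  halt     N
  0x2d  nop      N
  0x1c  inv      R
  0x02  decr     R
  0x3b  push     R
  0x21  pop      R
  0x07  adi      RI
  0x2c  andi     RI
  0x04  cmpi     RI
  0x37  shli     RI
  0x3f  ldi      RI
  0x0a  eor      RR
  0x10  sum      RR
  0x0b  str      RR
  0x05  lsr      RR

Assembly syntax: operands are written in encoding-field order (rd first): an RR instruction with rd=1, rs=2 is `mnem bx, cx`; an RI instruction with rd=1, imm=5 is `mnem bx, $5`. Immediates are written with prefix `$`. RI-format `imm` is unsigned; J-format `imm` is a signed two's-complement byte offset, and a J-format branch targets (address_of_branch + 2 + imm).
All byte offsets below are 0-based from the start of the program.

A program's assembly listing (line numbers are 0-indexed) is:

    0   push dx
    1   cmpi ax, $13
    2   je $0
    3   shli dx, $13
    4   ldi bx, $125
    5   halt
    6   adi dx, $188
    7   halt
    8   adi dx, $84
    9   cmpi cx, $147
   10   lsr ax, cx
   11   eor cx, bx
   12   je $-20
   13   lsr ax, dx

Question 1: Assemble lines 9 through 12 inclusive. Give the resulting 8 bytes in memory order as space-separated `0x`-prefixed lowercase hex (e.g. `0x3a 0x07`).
0x12 0x93 0x14 0x80 0x2a 0x40 0x3b 0xec

line 9 (cmpi): pack op=0x4:6|rd=2:2|imm=147:8 = 0x1293; big→ 12 93
line 10 (lsr): pack op=0x5:6|rd=0:2|rs=2:2|pad=0:6 = 0x1480; big→ 14 80
line 11 (eor): pack op=0xa:6|rd=2:2|rs=1:2|pad=0:6 = 0x2a40; big→ 2a 40
line 12 (je): pack op=0xe:6|imm=-20:10 = 0x3bec; big→ 3b ec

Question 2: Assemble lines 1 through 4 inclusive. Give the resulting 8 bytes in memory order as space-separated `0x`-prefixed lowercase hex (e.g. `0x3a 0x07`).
0x10 0x0d 0x38 0x00 0xdf 0x0d 0xfd 0x7d

L1: cmpi op=0x4:6|rd=0:2|imm=13:8 ⇒ 0x100d ⇒ big 10 0d
L2: je op=0xe:6|imm=0:10 ⇒ 0x3800 ⇒ big 38 00
L3: shli op=0x37:6|rd=3:2|imm=13:8 ⇒ 0xdf0d ⇒ big df 0d
L4: ldi op=0x3f:6|rd=1:2|imm=125:8 ⇒ 0xfd7d ⇒ big fd 7d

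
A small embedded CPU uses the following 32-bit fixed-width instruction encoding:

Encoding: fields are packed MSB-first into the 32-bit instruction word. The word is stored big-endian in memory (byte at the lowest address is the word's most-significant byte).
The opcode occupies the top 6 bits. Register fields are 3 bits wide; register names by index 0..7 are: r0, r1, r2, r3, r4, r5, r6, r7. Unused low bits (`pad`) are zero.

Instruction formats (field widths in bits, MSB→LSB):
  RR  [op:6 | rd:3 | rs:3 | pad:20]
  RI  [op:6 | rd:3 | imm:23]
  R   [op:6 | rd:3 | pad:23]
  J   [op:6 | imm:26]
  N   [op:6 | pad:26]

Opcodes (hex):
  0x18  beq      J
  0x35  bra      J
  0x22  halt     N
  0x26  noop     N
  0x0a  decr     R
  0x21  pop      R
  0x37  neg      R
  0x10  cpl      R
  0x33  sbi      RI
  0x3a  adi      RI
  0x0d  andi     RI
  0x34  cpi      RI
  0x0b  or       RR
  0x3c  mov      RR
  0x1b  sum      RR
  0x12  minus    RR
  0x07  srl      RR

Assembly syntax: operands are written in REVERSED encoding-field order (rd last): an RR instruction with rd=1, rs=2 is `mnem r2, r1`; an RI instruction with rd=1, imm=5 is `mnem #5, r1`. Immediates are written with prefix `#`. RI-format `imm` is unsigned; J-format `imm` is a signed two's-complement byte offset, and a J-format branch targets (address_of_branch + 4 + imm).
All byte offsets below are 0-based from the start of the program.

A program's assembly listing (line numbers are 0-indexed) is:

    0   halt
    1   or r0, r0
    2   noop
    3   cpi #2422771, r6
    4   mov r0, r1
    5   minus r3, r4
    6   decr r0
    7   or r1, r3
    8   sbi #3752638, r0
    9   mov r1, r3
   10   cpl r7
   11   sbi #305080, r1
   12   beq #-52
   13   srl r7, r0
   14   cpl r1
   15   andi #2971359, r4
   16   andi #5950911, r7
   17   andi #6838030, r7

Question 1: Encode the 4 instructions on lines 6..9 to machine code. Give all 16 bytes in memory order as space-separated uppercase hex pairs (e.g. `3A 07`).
28 00 00 00 2D 90 00 00 CC 39 42 BE F1 90 00 00

line 6 (decr): pack op=0xa:6|rd=0:3|pad=0:23 = 0x28000000; big→ 28 00 00 00
line 7 (or): pack op=0xb:6|rd=3:3|rs=1:3|pad=0:20 = 0x2d900000; big→ 2d 90 00 00
line 8 (sbi): pack op=0x33:6|rd=0:3|imm=3752638:23 = 0xcc3942be; big→ cc 39 42 be
line 9 (mov): pack op=0x3c:6|rd=3:3|rs=1:3|pad=0:20 = 0xf1900000; big→ f1 90 00 00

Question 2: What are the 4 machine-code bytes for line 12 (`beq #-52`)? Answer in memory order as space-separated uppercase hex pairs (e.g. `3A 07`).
63 FF FF CC

12. beq fields op=0x18:6|imm=-52:26 → word 63ffffcch → 63 ff ff cc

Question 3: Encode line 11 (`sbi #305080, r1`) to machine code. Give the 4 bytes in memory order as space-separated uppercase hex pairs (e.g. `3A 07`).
line 11 (sbi): pack op=0x33:6|rd=1:3|imm=305080:23 = 0xcc84a7b8; big→ cc 84 a7 b8

CC 84 A7 B8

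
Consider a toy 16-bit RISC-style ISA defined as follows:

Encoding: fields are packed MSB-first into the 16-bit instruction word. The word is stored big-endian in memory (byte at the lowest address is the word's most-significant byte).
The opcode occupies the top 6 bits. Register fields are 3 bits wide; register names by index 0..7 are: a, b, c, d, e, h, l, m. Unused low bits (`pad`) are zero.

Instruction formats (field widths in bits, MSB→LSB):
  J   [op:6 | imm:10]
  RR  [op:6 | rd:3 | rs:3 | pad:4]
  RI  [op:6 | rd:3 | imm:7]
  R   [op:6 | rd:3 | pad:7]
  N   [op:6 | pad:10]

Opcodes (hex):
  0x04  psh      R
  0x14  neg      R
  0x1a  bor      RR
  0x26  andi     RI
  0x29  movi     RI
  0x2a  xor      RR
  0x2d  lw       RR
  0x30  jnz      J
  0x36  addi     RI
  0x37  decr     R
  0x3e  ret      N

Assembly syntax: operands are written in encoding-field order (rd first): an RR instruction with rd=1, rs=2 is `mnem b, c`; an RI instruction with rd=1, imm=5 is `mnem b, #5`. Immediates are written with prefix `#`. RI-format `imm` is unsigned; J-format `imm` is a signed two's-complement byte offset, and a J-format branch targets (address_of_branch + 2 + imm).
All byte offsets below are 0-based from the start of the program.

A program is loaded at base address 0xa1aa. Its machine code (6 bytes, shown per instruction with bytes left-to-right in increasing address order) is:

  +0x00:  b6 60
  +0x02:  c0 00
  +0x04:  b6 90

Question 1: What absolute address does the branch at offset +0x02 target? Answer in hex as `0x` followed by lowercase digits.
@+02  big-endian(c0 00) = 0xc000
  op=0xc000>>10=0x30 ⇒ jnz (J)
  [9:0] imm=0 = #0
  target = base 0xa1aa + off 0x02 + 2 + imm 0 = 0xa1ae

0xa1ae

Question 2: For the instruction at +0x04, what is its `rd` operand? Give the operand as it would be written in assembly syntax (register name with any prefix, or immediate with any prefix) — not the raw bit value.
[04] b6 90 → 0xb690
  op=0xb690>>10=0x2d ⇒ lw (RR)
  rd: (w>>7)&0x7=0x5 → h
  rs: (w>>4)&0x7=0x1 → b

h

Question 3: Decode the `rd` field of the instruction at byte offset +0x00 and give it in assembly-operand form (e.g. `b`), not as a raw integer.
e

@+00  big-endian(b6 60) = 0xb660
  op=0xb660>>10=0x2d ⇒ lw (RR)
  [9:7] rd=4 = e
  [6:4] rs=6 = l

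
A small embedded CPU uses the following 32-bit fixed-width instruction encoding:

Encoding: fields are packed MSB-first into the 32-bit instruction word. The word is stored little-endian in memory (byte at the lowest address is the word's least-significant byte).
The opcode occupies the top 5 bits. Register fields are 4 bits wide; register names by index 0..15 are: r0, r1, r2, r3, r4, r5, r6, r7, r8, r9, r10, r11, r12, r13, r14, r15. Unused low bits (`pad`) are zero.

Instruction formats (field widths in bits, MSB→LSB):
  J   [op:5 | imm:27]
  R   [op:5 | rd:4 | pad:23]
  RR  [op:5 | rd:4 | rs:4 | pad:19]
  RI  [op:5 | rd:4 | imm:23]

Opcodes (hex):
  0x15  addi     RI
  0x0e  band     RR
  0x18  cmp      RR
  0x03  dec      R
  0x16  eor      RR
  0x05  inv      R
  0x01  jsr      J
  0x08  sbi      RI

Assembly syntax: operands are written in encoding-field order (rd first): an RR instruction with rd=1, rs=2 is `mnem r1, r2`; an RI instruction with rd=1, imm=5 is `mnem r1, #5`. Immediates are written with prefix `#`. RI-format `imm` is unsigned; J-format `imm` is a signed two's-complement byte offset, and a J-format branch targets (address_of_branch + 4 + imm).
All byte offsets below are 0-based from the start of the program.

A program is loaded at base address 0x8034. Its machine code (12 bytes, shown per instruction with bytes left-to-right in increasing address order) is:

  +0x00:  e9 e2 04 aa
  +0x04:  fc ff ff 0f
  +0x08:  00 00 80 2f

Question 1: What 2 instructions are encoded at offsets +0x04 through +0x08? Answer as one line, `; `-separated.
@+04  little-endian(fc ff ff 0f) = 0x0ffffffc
  opcode bits[31:27]=0x1: jsr/J
  imm: (w>>0)&0x7ffffff=0x7fffffc (s27→-4) → #-4
@+08  little-endian(00 00 80 2f) = 0x2f800000
  opcode bits[31:27]=0x5: inv/R
  rd: (w>>23)&0xf=0xf → r15

jsr #-4; inv r15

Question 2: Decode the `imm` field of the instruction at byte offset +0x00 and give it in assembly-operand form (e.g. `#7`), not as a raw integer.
@+00  little-endian(e9 e2 04 aa) = 0xaa04e2e9
  op=0xaa04e2e9>>27=0x15 ⇒ addi (RI)
  rd: (w>>23)&0xf=0x4 → r4
  imm: (w>>0)&0x7fffff=0x4e2e9 → #320233

#320233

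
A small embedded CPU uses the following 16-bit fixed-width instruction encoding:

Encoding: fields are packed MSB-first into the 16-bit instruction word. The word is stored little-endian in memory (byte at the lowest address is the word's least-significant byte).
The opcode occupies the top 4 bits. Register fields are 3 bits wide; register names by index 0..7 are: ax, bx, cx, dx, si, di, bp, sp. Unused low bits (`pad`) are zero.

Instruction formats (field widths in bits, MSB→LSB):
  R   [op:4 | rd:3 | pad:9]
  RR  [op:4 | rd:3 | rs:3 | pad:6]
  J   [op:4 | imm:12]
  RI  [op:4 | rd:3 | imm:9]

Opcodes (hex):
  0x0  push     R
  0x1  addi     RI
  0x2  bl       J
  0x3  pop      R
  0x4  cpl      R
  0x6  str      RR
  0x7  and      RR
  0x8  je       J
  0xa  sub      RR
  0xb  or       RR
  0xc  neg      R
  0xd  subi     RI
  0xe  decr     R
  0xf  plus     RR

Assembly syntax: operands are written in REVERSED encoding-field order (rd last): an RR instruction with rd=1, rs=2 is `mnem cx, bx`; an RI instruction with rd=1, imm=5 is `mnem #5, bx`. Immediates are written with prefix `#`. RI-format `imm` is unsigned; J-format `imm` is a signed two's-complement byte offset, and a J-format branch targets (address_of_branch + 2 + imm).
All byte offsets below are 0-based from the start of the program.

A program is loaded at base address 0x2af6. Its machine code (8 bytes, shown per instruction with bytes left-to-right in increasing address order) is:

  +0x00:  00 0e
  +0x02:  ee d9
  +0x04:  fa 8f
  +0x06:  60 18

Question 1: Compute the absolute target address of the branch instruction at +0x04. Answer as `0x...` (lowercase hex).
+0x04: fa 8f ⇒ word 0x8ffa (little)
  op=0x8ffa>>12=0x8 ⇒ je (J)
  imm@[11:0]=0xffa (s12→-6) ⇒ #-6
  target = base 0x2af6 + off 0x04 + 2 + imm -6 = 0x2af6

0x2af6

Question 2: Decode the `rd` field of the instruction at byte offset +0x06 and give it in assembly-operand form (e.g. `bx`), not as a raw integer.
si

off 0x06: read 60 18 as little → 0x1860
  top 4b → 0x1 → addi [RI]
  [11:9] rd=4 = si
  [8:0] imm=96 = #96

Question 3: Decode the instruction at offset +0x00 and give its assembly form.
push sp

[00] 00 0e → 0x0e00
  opcode bits[15:12]=0x0: push/R
  rd: (w>>9)&0x7=0x7 → sp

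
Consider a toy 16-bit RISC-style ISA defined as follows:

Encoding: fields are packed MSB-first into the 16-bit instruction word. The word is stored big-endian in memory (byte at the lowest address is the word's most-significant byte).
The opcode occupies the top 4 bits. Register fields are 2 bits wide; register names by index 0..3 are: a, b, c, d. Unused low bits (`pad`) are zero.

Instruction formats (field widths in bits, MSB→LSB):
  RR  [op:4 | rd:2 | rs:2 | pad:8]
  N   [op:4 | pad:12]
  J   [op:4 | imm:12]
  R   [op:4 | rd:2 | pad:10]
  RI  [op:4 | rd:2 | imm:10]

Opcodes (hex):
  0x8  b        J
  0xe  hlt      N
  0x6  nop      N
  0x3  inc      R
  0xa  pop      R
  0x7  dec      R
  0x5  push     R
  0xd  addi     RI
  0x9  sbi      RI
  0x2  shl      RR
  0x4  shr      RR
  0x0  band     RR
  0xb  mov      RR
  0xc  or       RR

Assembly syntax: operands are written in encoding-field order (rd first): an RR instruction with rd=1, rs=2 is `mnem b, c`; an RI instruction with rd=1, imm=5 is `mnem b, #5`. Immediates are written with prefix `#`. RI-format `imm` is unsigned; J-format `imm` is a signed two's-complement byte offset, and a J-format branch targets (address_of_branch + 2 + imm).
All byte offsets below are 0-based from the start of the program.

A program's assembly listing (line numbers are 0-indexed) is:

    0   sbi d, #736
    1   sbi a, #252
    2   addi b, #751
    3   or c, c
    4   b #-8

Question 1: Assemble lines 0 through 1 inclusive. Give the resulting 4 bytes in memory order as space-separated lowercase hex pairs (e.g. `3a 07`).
0. sbi fields op=0x9:4|rd=3:2|imm=736:10 → word 9ee0h → 9e e0
1. sbi fields op=0x9:4|rd=0:2|imm=252:10 → word 90fch → 90 fc

9e e0 90 fc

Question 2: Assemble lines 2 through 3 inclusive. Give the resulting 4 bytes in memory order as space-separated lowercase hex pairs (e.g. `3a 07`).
d6 ef ca 00

2. addi fields op=0xd:4|rd=1:2|imm=751:10 → word d6efh → d6 ef
3. or fields op=0xc:4|rd=2:2|rs=2:2|pad=0:8 → word ca00h → ca 00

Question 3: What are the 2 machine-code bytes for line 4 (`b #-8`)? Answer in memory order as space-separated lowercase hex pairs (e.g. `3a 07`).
L4: b op=0x8:4|imm=-8:12 ⇒ 0x8ff8 ⇒ big 8f f8

8f f8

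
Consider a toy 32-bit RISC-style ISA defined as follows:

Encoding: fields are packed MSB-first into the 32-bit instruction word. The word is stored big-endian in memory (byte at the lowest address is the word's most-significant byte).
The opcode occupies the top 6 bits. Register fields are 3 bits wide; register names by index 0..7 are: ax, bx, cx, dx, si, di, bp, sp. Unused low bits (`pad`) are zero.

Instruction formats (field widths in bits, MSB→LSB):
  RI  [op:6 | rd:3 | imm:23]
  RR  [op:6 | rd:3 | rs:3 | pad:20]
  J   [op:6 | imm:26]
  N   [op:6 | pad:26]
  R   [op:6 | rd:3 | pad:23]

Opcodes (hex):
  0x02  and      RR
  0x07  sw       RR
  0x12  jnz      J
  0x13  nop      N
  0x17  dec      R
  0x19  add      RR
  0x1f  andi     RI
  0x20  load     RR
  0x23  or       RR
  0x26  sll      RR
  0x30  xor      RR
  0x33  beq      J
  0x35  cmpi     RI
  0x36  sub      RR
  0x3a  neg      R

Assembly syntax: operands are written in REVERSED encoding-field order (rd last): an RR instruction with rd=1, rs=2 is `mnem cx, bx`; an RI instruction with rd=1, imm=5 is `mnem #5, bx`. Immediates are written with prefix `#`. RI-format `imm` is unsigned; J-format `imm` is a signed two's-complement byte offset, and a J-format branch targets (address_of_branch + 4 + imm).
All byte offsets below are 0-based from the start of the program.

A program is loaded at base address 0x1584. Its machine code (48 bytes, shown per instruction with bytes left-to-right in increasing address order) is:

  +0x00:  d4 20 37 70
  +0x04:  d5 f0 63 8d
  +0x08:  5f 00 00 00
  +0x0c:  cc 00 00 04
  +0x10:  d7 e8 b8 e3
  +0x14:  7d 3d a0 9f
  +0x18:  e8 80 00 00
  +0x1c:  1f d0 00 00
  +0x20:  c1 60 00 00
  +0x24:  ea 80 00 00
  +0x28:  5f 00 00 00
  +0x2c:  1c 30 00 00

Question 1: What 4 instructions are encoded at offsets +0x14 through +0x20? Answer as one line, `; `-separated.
andi #4038815, cx; neg bx; sw di, sp; xor bp, cx

[14] 7d 3d a0 9f → 0x7d3da09f
  op=0x7d3da09f>>26=0x1f ⇒ andi (RI)
  rd@[25:23]=0x2 ⇒ cx
  imm@[22:0]=0x3da09f ⇒ #4038815
[18] e8 80 00 00 → 0xe8800000
  op=0xe8800000>>26=0x3a ⇒ neg (R)
  rd@[25:23]=0x1 ⇒ bx
[1c] 1f d0 00 00 → 0x1fd00000
  op=0x1fd00000>>26=0x7 ⇒ sw (RR)
  rd@[25:23]=0x7 ⇒ sp
  rs@[22:20]=0x5 ⇒ di
[20] c1 60 00 00 → 0xc1600000
  op=0xc1600000>>26=0x30 ⇒ xor (RR)
  rd@[25:23]=0x2 ⇒ cx
  rs@[22:20]=0x6 ⇒ bp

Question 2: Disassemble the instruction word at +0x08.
@+08  big-endian(5f 00 00 00) = 0x5f000000
  top 6b → 0x17 → dec [R]
  rd@[25:23]=0x6 ⇒ bp

dec bp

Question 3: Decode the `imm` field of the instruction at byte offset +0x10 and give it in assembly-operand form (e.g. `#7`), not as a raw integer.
#6863075

off 0x10: read d7 e8 b8 e3 as big → 0xd7e8b8e3
  op=0xd7e8b8e3>>26=0x35 ⇒ cmpi (RI)
  [25:23] rd=7 = sp
  [22:0] imm=6863075 = #6863075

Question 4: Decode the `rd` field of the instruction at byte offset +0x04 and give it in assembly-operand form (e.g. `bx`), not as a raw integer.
off 0x04: read d5 f0 63 8d as big → 0xd5f0638d
  opcode bits[31:26]=0x35: cmpi/RI
  rd@[25:23]=0x3 ⇒ dx
  imm@[22:0]=0x70638d ⇒ #7365517

dx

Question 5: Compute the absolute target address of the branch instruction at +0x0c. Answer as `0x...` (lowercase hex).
0x1598

@+0c  big-endian(cc 00 00 04) = 0xcc000004
  top 6b → 0x33 → beq [J]
  [25:0] imm=4 = #4
  target = base 0x1584 + off 0x0c + 4 + imm 4 = 0x1598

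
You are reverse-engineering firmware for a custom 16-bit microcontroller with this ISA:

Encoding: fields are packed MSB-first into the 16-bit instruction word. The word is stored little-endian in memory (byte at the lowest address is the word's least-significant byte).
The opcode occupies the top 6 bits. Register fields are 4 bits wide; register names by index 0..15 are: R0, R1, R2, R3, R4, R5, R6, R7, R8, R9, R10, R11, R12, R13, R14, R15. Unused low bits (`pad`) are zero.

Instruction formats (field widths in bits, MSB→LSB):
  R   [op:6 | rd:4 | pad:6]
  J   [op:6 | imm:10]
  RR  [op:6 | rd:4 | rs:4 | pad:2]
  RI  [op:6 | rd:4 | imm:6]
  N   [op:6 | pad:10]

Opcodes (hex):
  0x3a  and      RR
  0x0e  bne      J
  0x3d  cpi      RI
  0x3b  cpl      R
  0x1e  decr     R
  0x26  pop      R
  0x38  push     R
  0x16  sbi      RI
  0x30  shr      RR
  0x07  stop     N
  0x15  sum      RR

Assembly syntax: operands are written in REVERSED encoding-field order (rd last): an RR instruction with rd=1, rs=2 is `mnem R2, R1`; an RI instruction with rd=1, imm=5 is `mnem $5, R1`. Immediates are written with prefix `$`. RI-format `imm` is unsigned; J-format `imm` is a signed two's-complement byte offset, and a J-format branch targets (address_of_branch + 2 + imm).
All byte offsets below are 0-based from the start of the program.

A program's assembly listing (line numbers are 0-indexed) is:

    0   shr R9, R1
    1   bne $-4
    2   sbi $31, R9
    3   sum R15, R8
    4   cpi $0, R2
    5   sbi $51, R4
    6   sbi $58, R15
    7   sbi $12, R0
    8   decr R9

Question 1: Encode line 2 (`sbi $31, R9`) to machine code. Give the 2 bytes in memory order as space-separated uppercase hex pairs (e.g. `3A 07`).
line 2 (sbi): pack op=0x16:6|rd=9:4|imm=31:6 = 0x5a5f; little→ 5f 5a

5F 5A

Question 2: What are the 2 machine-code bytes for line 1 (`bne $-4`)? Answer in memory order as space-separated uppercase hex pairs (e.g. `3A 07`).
FC 3B

line 1 (bne): pack op=0xe:6|imm=-4:10 = 0x3bfc; little→ fc 3b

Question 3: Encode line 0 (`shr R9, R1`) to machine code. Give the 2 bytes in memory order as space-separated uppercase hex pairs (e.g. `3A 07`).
64 C0

L0: shr op=0x30:6|rd=1:4|rs=9:4|pad=0:2 ⇒ 0xc064 ⇒ little 64 c0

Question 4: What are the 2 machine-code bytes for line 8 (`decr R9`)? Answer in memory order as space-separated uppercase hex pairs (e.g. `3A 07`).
line 8 (decr): pack op=0x1e:6|rd=9:4|pad=0:6 = 0x7a40; little→ 40 7a

40 7A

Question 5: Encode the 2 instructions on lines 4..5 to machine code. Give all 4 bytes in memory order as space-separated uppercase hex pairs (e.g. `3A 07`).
4. cpi fields op=0x3d:6|rd=2:4|imm=0:6 → word f480h → 80 f4
5. sbi fields op=0x16:6|rd=4:4|imm=51:6 → word 5933h → 33 59

80 F4 33 59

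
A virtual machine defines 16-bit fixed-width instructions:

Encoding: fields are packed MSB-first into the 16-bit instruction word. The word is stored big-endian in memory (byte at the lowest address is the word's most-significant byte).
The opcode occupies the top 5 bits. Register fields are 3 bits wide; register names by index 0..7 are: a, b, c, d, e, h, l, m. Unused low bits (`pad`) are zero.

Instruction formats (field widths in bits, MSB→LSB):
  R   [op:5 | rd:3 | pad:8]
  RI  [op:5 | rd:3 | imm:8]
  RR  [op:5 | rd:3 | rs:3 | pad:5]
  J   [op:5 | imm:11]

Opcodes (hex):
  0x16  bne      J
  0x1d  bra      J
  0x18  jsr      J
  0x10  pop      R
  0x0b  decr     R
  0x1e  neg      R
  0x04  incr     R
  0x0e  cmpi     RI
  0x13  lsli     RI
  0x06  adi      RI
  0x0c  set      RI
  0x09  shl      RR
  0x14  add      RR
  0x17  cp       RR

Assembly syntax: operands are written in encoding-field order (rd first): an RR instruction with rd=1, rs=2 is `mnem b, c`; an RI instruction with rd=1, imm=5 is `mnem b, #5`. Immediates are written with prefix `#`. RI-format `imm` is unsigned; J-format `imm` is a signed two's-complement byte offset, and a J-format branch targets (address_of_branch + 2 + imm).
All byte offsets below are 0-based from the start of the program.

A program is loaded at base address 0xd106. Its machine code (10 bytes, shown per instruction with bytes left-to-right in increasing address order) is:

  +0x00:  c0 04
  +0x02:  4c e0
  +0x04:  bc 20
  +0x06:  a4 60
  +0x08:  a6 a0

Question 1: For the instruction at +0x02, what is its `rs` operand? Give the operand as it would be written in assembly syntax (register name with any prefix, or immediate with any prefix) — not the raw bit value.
m

+0x02: 4c e0 ⇒ word 0x4ce0 (big)
  op=0x4ce0>>11=0x9 ⇒ shl (RR)
  [10:8] rd=4 = e
  [7:5] rs=7 = m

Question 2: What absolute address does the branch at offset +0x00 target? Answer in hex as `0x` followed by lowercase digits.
0xd10c

[00] c0 04 → 0xc004
  opcode bits[15:11]=0x18: jsr/J
  imm@[10:0]=0x4 ⇒ #4
  target = base 0xd106 + off 0x00 + 2 + imm 4 = 0xd10c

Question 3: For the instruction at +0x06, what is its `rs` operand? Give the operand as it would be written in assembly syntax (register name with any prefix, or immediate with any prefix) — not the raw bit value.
d

[06] a4 60 → 0xa460
  top 5b → 0x14 → add [RR]
  [10:8] rd=4 = e
  [7:5] rs=3 = d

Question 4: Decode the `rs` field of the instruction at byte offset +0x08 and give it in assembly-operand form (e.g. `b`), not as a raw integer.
+0x08: a6 a0 ⇒ word 0xa6a0 (big)
  top 5b → 0x14 → add [RR]
  rd: (w>>8)&0x7=0x6 → l
  rs: (w>>5)&0x7=0x5 → h

h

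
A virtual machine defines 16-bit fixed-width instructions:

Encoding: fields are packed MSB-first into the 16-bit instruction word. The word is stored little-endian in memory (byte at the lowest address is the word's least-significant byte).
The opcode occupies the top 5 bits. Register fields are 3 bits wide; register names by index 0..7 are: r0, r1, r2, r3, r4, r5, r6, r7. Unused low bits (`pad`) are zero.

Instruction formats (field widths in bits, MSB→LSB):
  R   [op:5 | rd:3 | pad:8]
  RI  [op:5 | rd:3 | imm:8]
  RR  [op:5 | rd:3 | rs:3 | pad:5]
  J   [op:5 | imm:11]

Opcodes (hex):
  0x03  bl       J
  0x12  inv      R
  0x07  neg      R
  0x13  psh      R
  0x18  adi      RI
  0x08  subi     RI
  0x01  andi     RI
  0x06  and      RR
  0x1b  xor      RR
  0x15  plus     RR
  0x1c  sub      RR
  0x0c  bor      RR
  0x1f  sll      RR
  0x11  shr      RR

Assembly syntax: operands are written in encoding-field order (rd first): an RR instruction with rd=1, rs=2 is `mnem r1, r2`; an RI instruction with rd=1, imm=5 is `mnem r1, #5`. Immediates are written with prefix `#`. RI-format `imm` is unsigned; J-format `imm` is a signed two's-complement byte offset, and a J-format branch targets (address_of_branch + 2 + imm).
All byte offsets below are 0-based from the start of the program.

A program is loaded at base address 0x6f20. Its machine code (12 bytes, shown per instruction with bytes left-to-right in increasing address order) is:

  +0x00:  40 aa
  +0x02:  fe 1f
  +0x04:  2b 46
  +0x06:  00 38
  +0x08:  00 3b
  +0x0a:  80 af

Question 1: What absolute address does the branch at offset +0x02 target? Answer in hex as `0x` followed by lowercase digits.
0x6f22

@+02  little-endian(fe 1f) = 0x1ffe
  top 5b → 0x3 → bl [J]
  imm@[10:0]=0x7fe (s11→-2) ⇒ #-2
  target = base 0x6f20 + off 0x02 + 2 + imm -2 = 0x6f22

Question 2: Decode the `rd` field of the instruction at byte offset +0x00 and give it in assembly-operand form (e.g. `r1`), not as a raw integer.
@+00  little-endian(40 aa) = 0xaa40
  op=0xaa40>>11=0x15 ⇒ plus (RR)
  rd@[10:8]=0x2 ⇒ r2
  rs@[7:5]=0x2 ⇒ r2

r2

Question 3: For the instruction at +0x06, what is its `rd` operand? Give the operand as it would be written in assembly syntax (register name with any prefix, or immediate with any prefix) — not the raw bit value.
[06] 00 38 → 0x3800
  op=0x3800>>11=0x7 ⇒ neg (R)
  rd@[10:8]=0x0 ⇒ r0

r0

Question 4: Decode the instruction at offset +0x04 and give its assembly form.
off 0x04: read 2b 46 as little → 0x462b
  op=0x462b>>11=0x8 ⇒ subi (RI)
  [10:8] rd=6 = r6
  [7:0] imm=43 = #43

subi r6, #43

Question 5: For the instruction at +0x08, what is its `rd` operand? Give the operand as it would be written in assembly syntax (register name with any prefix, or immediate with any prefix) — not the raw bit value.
off 0x08: read 00 3b as little → 0x3b00
  top 5b → 0x7 → neg [R]
  rd: (w>>8)&0x7=0x3 → r3

r3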